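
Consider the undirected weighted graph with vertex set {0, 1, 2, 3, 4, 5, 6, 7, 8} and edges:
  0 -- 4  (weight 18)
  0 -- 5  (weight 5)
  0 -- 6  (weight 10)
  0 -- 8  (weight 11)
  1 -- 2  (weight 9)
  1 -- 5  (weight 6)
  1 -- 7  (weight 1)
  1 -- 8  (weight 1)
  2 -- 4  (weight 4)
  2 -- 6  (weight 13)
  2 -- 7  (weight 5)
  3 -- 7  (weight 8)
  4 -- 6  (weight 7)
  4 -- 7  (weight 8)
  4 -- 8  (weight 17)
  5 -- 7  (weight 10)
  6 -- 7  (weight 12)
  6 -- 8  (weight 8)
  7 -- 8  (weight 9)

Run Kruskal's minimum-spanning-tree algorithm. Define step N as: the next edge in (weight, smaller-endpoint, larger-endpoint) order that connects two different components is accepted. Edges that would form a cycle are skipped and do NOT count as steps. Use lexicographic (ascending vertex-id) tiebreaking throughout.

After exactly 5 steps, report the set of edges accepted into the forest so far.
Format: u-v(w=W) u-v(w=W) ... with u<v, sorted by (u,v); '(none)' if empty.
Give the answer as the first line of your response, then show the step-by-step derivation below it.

0-5(w=5) 1-7(w=1) 1-8(w=1) 2-4(w=4) 2-7(w=5)

step 1: add edge 1-7 (w=1); MST = {1-7(w=1)}
step 2: add edge 1-8 (w=1); MST = {1-7(w=1) 1-8(w=1)}
step 3: add edge 2-4 (w=4); MST = {1-7(w=1) 1-8(w=1) 2-4(w=4)}
step 4: add edge 0-5 (w=5); MST = {0-5(w=5) 1-7(w=1) 1-8(w=1) 2-4(w=4)}
step 5: add edge 2-7 (w=5); MST = {0-5(w=5) 1-7(w=1) 1-8(w=1) 2-4(w=4) 2-7(w=5)}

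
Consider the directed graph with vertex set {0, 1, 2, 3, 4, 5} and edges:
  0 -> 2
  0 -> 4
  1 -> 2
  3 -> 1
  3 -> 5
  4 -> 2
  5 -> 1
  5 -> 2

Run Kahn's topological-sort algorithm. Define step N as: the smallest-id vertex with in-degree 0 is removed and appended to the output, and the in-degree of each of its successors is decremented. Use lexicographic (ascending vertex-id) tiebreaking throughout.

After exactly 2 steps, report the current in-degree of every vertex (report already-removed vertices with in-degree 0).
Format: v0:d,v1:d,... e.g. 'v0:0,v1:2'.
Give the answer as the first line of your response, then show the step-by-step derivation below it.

v0:0,v1:1,v2:3,v3:0,v4:0,v5:0

step 1: output 0; order=[0]; indeg=(0,2,3,0,0,1)
step 2: output 3; order=[0,3]; indeg=(0,1,3,0,0,0)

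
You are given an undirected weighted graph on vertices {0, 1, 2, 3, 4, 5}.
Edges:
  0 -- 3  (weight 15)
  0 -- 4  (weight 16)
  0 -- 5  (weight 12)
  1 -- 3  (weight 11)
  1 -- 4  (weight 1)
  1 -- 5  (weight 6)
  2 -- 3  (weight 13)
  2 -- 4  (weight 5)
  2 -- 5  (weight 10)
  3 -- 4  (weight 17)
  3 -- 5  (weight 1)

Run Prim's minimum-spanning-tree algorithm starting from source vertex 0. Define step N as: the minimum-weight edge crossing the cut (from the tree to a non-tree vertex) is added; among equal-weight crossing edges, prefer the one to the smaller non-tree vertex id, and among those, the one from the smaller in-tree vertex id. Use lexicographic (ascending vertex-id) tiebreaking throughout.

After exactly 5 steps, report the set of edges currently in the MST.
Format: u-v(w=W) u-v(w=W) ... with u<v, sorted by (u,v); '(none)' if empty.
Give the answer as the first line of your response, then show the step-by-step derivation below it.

0-5(w=12) 1-4(w=1) 1-5(w=6) 2-4(w=5) 3-5(w=1)

step 1: add edge 0-5 (w=12); MST = {0-5(w=12)}
step 2: add edge 3-5 (w=1); MST = {0-5(w=12) 3-5(w=1)}
step 3: add edge 1-5 (w=6); MST = {0-5(w=12) 1-5(w=6) 3-5(w=1)}
step 4: add edge 1-4 (w=1); MST = {0-5(w=12) 1-4(w=1) 1-5(w=6) 3-5(w=1)}
step 5: add edge 2-4 (w=5); MST = {0-5(w=12) 1-4(w=1) 1-5(w=6) 2-4(w=5) 3-5(w=1)}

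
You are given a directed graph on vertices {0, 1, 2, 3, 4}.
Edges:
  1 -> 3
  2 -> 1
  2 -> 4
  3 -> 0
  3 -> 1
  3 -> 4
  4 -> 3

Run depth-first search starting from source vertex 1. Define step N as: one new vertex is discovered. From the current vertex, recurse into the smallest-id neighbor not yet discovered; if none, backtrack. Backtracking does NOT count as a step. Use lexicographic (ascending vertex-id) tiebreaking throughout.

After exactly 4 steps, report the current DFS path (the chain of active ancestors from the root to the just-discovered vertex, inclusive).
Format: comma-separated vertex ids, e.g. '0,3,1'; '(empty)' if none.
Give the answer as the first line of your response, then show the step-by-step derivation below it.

1,3,4

step 1: discover 1; path=1; order=1
step 2: discover 3; path=1>3; order=1,3
step 3: discover 0; path=1>3>0; order=1,3,0
step 4: discover 4; path=1>3>4; order=1,3,0,4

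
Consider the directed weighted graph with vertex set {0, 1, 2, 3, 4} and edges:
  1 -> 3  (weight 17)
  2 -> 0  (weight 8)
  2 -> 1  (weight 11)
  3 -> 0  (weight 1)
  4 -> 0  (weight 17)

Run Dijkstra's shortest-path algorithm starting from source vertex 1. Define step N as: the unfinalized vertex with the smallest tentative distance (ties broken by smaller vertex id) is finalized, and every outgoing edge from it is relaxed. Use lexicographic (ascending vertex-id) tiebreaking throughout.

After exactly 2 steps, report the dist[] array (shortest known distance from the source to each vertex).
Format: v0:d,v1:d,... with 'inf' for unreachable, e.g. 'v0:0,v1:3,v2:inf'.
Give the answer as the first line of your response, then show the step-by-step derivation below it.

v0:18,v1:0,v2:inf,v3:17,v4:inf

step 1: dist = v0:inf,v1:0,v2:inf,v3:17,v4:inf
step 2: dist = v0:18,v1:0,v2:inf,v3:17,v4:inf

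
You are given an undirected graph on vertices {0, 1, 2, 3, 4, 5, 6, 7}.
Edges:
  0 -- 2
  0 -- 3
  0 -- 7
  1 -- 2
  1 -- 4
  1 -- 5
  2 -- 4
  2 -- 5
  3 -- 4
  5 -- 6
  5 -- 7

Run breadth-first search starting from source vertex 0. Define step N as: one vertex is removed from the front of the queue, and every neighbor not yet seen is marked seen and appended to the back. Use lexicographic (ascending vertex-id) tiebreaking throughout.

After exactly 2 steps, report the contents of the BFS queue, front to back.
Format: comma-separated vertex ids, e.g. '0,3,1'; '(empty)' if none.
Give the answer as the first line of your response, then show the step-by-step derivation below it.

3,7,1,4,5

step 1: dequeue 0; queue=[2,3,7]; order=0
step 2: dequeue 2; queue=[3,7,1,4,5]; order=0,2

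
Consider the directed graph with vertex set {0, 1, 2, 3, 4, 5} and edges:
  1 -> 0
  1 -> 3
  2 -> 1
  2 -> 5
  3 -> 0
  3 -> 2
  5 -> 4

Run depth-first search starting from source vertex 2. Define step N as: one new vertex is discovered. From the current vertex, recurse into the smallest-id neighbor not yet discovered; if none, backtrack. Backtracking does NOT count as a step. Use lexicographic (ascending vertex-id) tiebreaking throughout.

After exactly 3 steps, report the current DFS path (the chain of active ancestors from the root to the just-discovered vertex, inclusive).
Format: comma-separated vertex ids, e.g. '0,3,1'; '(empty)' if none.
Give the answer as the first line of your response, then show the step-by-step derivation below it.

2,1,0

step 1: discover 2; path=2; order=2
step 2: discover 1; path=2>1; order=2,1
step 3: discover 0; path=2>1>0; order=2,1,0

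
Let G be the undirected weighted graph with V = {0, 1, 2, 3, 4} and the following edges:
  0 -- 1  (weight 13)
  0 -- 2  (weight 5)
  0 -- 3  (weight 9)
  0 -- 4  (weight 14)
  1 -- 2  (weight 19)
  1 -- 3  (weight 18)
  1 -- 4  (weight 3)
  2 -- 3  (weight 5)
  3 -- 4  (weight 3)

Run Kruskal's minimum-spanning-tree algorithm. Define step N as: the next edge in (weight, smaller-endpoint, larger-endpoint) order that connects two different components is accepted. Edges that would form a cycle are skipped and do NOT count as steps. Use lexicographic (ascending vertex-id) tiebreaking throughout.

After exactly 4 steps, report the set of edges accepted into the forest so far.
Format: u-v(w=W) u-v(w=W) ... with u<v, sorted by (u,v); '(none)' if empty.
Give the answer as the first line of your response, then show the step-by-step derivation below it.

0-2(w=5) 1-4(w=3) 2-3(w=5) 3-4(w=3)

step 1: add edge 1-4 (w=3); MST = {1-4(w=3)}
step 2: add edge 3-4 (w=3); MST = {1-4(w=3) 3-4(w=3)}
step 3: add edge 0-2 (w=5); MST = {0-2(w=5) 1-4(w=3) 3-4(w=3)}
step 4: add edge 2-3 (w=5); MST = {0-2(w=5) 1-4(w=3) 2-3(w=5) 3-4(w=3)}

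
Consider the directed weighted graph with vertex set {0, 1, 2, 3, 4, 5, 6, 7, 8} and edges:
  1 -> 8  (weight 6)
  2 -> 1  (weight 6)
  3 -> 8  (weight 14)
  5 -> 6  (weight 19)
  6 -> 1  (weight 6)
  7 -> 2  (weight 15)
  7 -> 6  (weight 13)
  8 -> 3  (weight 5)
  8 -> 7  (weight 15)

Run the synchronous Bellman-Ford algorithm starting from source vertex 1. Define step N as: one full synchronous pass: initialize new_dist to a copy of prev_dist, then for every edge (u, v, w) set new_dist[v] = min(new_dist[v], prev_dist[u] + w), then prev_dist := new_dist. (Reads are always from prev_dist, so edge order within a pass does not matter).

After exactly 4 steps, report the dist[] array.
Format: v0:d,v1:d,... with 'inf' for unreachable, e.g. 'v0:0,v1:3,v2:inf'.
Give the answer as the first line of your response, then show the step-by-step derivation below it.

v0:inf,v1:0,v2:36,v3:11,v4:inf,v5:inf,v6:34,v7:21,v8:6

step 1: dist = v0:inf,v1:0,v2:inf,v3:inf,v4:inf,v5:inf,v6:inf,v7:inf,v8:6
step 2: dist = v0:inf,v1:0,v2:inf,v3:11,v4:inf,v5:inf,v6:inf,v7:21,v8:6
step 3: dist = v0:inf,v1:0,v2:36,v3:11,v4:inf,v5:inf,v6:34,v7:21,v8:6
step 4: dist = v0:inf,v1:0,v2:36,v3:11,v4:inf,v5:inf,v6:34,v7:21,v8:6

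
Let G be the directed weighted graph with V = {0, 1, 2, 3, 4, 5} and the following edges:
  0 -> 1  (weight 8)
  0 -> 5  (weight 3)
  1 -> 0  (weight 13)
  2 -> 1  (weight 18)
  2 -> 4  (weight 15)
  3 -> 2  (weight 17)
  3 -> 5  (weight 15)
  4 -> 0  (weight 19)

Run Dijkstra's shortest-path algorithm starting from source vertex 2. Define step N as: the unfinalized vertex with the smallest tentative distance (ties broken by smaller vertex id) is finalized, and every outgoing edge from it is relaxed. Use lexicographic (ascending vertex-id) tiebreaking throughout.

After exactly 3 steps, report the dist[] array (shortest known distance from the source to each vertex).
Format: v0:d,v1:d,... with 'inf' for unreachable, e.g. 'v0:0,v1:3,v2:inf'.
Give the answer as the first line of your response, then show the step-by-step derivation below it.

v0:31,v1:18,v2:0,v3:inf,v4:15,v5:inf

step 1: dist = v0:inf,v1:18,v2:0,v3:inf,v4:15,v5:inf
step 2: dist = v0:34,v1:18,v2:0,v3:inf,v4:15,v5:inf
step 3: dist = v0:31,v1:18,v2:0,v3:inf,v4:15,v5:inf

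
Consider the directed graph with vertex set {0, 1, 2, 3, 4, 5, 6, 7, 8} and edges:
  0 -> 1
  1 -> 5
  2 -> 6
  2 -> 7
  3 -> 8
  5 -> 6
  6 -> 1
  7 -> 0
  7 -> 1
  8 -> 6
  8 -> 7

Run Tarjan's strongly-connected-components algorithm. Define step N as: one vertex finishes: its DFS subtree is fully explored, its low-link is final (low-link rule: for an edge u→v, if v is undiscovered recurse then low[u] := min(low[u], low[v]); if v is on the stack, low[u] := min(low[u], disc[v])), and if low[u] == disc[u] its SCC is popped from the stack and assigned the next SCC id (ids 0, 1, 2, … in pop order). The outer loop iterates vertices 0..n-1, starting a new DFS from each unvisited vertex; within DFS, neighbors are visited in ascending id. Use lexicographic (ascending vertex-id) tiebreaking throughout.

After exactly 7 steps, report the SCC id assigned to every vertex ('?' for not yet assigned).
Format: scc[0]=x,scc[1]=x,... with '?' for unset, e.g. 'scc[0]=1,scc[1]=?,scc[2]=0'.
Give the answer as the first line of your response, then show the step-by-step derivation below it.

scc[0]=1,scc[1]=0,scc[2]=3,scc[3]=?,scc[4]=?,scc[5]=0,scc[6]=0,scc[7]=2,scc[8]=4

step 1: low=(low[0]=0,low[1]=1,low[2]=?,low[3]=?,low[4]=?,low[5]=2,low[6]=1,low[7]=?,low[8]=?); scc=(scc[0]=?,scc[1]=?,scc[2]=?,scc[3]=?,scc[4]=?,scc[5]=?,scc[6]=?,scc[7]=?,scc[8]=?)
step 2: low=(low[0]=0,low[1]=1,low[2]=?,low[3]=?,low[4]=?,low[5]=1,low[6]=1,low[7]=?,low[8]=?); scc=(scc[0]=?,scc[1]=?,scc[2]=?,scc[3]=?,scc[4]=?,scc[5]=?,scc[6]=?,scc[7]=?,scc[8]=?)
step 3: low=(low[0]=0,low[1]=1,low[2]=?,low[3]=?,low[4]=?,low[5]=1,low[6]=1,low[7]=?,low[8]=?); scc=(scc[0]=?,scc[1]=0,scc[2]=?,scc[3]=?,scc[4]=?,scc[5]=0,scc[6]=0,scc[7]=?,scc[8]=?)
step 4: low=(low[0]=0,low[1]=1,low[2]=?,low[3]=?,low[4]=?,low[5]=1,low[6]=1,low[7]=?,low[8]=?); scc=(scc[0]=1,scc[1]=0,scc[2]=?,scc[3]=?,scc[4]=?,scc[5]=0,scc[6]=0,scc[7]=?,scc[8]=?)
step 5: low=(low[0]=0,low[1]=1,low[2]=4,low[3]=?,low[4]=?,low[5]=1,low[6]=1,low[7]=5,low[8]=?); scc=(scc[0]=1,scc[1]=0,scc[2]=?,scc[3]=?,scc[4]=?,scc[5]=0,scc[6]=0,scc[7]=2,scc[8]=?)
step 6: low=(low[0]=0,low[1]=1,low[2]=4,low[3]=?,low[4]=?,low[5]=1,low[6]=1,low[7]=5,low[8]=?); scc=(scc[0]=1,scc[1]=0,scc[2]=3,scc[3]=?,scc[4]=?,scc[5]=0,scc[6]=0,scc[7]=2,scc[8]=?)
step 7: low=(low[0]=0,low[1]=1,low[2]=4,low[3]=6,low[4]=?,low[5]=1,low[6]=1,low[7]=5,low[8]=7); scc=(scc[0]=1,scc[1]=0,scc[2]=3,scc[3]=?,scc[4]=?,scc[5]=0,scc[6]=0,scc[7]=2,scc[8]=4)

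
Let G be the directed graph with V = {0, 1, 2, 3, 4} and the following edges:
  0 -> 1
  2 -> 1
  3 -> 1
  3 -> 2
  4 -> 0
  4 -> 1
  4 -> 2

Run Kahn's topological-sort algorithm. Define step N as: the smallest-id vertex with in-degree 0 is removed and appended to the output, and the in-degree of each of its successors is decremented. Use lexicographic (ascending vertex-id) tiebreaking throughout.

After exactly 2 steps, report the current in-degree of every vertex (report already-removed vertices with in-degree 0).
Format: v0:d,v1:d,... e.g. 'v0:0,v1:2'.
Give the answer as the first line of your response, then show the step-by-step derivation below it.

v0:0,v1:2,v2:0,v3:0,v4:0

step 1: output 3; order=[3]; indeg=(1,3,1,0,0)
step 2: output 4; order=[3,4]; indeg=(0,2,0,0,0)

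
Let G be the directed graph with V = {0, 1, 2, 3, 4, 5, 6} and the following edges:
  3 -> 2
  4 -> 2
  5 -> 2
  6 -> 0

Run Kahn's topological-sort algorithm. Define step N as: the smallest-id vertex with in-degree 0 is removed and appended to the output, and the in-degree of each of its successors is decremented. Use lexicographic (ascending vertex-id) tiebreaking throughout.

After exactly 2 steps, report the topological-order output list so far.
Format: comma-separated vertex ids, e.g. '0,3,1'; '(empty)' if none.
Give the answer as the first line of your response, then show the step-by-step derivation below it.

1,3

step 1: output 1; order=[1]; indeg=(1,0,3,0,0,0,0)
step 2: output 3; order=[1,3]; indeg=(1,0,2,0,0,0,0)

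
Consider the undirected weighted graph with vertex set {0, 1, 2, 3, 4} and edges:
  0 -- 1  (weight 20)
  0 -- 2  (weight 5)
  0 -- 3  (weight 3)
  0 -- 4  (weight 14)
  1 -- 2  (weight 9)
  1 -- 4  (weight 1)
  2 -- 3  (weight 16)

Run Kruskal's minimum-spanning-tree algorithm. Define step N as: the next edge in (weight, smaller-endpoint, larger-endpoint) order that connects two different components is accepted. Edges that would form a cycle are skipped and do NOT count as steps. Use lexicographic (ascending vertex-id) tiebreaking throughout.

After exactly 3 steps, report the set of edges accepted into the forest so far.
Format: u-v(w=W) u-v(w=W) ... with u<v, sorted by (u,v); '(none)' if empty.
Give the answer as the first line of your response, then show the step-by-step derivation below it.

0-2(w=5) 0-3(w=3) 1-4(w=1)

step 1: add edge 1-4 (w=1); MST = {1-4(w=1)}
step 2: add edge 0-3 (w=3); MST = {0-3(w=3) 1-4(w=1)}
step 3: add edge 0-2 (w=5); MST = {0-2(w=5) 0-3(w=3) 1-4(w=1)}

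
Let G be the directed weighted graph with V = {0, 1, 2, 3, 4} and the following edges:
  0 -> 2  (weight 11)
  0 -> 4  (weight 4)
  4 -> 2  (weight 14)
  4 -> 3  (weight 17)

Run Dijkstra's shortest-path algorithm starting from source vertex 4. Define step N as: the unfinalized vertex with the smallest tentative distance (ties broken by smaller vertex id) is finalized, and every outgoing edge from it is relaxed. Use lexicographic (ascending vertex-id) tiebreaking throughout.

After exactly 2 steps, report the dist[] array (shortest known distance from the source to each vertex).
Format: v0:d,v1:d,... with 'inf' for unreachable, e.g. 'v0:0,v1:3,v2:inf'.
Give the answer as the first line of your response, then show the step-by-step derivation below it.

v0:inf,v1:inf,v2:14,v3:17,v4:0

step 1: dist = v0:inf,v1:inf,v2:14,v3:17,v4:0
step 2: dist = v0:inf,v1:inf,v2:14,v3:17,v4:0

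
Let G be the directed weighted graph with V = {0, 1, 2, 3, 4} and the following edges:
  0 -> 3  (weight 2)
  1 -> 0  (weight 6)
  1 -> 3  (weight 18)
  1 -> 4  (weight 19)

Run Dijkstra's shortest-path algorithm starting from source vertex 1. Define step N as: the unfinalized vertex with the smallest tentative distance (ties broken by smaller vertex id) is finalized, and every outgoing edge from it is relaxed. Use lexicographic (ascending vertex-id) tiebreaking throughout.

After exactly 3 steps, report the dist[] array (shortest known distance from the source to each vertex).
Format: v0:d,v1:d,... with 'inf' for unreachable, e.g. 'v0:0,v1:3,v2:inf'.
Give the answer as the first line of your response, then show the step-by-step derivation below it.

v0:6,v1:0,v2:inf,v3:8,v4:19

step 1: dist = v0:6,v1:0,v2:inf,v3:18,v4:19
step 2: dist = v0:6,v1:0,v2:inf,v3:8,v4:19
step 3: dist = v0:6,v1:0,v2:inf,v3:8,v4:19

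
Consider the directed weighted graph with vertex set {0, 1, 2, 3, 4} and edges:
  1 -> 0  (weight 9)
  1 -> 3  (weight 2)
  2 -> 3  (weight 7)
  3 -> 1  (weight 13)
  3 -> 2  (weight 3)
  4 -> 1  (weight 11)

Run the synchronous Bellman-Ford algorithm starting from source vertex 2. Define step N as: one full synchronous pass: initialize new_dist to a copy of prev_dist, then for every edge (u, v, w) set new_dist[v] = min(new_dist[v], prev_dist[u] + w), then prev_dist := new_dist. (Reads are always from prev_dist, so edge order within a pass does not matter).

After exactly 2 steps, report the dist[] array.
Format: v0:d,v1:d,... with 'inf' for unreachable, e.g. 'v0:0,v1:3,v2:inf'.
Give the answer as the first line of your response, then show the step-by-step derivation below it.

v0:inf,v1:20,v2:0,v3:7,v4:inf

step 1: dist = v0:inf,v1:inf,v2:0,v3:7,v4:inf
step 2: dist = v0:inf,v1:20,v2:0,v3:7,v4:inf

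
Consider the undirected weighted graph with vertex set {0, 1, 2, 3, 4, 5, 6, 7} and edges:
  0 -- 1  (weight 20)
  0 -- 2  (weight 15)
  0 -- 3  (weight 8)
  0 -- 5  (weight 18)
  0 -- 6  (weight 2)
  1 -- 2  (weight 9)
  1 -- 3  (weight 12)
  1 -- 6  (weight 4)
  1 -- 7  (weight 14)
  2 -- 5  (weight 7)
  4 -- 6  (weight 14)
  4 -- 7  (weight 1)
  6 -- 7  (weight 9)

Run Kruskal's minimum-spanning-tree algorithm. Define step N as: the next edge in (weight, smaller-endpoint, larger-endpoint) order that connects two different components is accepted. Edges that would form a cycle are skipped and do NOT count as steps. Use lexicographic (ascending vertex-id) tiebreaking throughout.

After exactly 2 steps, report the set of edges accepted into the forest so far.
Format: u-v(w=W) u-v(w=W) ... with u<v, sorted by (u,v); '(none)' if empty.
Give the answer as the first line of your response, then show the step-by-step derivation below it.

0-6(w=2) 4-7(w=1)

step 1: add edge 4-7 (w=1); MST = {4-7(w=1)}
step 2: add edge 0-6 (w=2); MST = {0-6(w=2) 4-7(w=1)}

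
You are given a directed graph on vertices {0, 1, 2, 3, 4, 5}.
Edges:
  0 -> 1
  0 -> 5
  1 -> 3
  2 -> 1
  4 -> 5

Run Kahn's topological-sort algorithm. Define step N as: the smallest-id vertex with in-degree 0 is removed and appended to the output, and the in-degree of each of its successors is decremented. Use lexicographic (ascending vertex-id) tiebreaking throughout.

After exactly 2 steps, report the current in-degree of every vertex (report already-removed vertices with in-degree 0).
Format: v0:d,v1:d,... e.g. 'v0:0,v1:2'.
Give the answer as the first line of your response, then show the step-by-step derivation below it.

v0:0,v1:0,v2:0,v3:1,v4:0,v5:1

step 1: output 0; order=[0]; indeg=(0,1,0,1,0,1)
step 2: output 2; order=[0,2]; indeg=(0,0,0,1,0,1)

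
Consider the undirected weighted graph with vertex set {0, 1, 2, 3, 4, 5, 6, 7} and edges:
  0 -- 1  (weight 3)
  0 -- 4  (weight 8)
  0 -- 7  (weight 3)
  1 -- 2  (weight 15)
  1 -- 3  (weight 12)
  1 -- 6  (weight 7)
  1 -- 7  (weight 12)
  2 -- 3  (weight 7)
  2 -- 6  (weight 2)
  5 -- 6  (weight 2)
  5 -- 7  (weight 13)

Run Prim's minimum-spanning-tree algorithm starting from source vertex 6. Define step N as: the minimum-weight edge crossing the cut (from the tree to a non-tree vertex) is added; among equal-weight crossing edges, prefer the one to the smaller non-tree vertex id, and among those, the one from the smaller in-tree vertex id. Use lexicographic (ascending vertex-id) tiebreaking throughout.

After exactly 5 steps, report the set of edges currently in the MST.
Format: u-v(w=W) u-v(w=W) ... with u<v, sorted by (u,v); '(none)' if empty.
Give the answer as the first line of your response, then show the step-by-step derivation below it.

0-1(w=3) 0-7(w=3) 1-6(w=7) 2-6(w=2) 5-6(w=2)

step 1: add edge 2-6 (w=2); MST = {2-6(w=2)}
step 2: add edge 5-6 (w=2); MST = {2-6(w=2) 5-6(w=2)}
step 3: add edge 1-6 (w=7); MST = {1-6(w=7) 2-6(w=2) 5-6(w=2)}
step 4: add edge 0-1 (w=3); MST = {0-1(w=3) 1-6(w=7) 2-6(w=2) 5-6(w=2)}
step 5: add edge 0-7 (w=3); MST = {0-1(w=3) 0-7(w=3) 1-6(w=7) 2-6(w=2) 5-6(w=2)}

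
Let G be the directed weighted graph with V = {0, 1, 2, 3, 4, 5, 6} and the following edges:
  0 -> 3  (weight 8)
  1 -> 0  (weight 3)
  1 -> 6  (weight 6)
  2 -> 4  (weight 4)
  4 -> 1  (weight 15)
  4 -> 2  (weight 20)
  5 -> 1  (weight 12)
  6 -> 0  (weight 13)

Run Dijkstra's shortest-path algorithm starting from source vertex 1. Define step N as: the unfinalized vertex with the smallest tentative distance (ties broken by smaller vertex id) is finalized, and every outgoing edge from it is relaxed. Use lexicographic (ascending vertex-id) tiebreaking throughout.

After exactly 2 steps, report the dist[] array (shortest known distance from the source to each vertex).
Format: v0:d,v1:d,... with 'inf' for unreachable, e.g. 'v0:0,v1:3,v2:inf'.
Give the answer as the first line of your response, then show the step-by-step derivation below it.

v0:3,v1:0,v2:inf,v3:11,v4:inf,v5:inf,v6:6

step 1: dist = v0:3,v1:0,v2:inf,v3:inf,v4:inf,v5:inf,v6:6
step 2: dist = v0:3,v1:0,v2:inf,v3:11,v4:inf,v5:inf,v6:6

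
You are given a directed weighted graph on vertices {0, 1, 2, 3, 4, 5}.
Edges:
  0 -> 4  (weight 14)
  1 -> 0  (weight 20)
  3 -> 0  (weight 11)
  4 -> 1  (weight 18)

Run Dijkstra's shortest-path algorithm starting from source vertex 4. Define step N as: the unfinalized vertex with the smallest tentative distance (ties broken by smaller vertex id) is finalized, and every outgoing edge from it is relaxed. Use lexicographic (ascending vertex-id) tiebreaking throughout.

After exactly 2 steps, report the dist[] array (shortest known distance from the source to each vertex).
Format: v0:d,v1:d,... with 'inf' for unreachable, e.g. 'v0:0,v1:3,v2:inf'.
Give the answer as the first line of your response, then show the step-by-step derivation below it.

v0:38,v1:18,v2:inf,v3:inf,v4:0,v5:inf

step 1: dist = v0:inf,v1:18,v2:inf,v3:inf,v4:0,v5:inf
step 2: dist = v0:38,v1:18,v2:inf,v3:inf,v4:0,v5:inf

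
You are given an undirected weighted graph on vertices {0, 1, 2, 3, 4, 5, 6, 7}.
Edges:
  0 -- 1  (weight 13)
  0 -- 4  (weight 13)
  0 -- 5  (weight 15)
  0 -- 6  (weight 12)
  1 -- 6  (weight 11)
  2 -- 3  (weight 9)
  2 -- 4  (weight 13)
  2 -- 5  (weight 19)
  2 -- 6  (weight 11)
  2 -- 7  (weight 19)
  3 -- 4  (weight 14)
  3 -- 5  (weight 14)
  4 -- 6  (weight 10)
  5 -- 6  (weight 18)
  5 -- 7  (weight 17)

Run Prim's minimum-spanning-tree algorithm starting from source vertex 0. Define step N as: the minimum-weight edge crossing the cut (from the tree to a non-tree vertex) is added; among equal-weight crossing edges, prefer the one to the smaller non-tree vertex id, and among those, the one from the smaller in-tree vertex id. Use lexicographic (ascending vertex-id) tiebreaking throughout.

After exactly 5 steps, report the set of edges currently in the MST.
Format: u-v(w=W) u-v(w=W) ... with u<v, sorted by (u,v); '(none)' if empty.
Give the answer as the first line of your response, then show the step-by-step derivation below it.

0-6(w=12) 1-6(w=11) 2-3(w=9) 2-6(w=11) 4-6(w=10)

step 1: add edge 0-6 (w=12); MST = {0-6(w=12)}
step 2: add edge 4-6 (w=10); MST = {0-6(w=12) 4-6(w=10)}
step 3: add edge 1-6 (w=11); MST = {0-6(w=12) 1-6(w=11) 4-6(w=10)}
step 4: add edge 2-6 (w=11); MST = {0-6(w=12) 1-6(w=11) 2-6(w=11) 4-6(w=10)}
step 5: add edge 2-3 (w=9); MST = {0-6(w=12) 1-6(w=11) 2-3(w=9) 2-6(w=11) 4-6(w=10)}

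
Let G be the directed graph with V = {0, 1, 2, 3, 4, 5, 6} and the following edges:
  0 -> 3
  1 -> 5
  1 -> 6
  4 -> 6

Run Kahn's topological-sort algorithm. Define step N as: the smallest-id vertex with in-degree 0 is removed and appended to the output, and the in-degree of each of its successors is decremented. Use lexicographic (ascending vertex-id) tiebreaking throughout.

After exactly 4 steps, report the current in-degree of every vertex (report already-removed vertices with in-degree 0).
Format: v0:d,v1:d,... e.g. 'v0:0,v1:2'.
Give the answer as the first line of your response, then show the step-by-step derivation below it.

v0:0,v1:0,v2:0,v3:0,v4:0,v5:0,v6:1

step 1: output 0; order=[0]; indeg=(0,0,0,0,0,1,2)
step 2: output 1; order=[0,1]; indeg=(0,0,0,0,0,0,1)
step 3: output 2; order=[0,1,2]; indeg=(0,0,0,0,0,0,1)
step 4: output 3; order=[0,1,2,3]; indeg=(0,0,0,0,0,0,1)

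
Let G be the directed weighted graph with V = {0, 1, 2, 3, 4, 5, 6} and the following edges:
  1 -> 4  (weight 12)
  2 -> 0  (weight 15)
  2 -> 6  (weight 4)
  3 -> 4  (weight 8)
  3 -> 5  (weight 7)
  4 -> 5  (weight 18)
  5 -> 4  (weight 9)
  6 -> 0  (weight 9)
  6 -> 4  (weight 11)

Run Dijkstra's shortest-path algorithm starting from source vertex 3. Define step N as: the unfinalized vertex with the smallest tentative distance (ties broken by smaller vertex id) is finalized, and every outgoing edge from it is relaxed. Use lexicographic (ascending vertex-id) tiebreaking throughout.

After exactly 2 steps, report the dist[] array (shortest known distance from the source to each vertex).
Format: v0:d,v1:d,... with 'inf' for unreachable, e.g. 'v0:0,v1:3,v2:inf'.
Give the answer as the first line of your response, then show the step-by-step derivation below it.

v0:inf,v1:inf,v2:inf,v3:0,v4:8,v5:7,v6:inf

step 1: dist = v0:inf,v1:inf,v2:inf,v3:0,v4:8,v5:7,v6:inf
step 2: dist = v0:inf,v1:inf,v2:inf,v3:0,v4:8,v5:7,v6:inf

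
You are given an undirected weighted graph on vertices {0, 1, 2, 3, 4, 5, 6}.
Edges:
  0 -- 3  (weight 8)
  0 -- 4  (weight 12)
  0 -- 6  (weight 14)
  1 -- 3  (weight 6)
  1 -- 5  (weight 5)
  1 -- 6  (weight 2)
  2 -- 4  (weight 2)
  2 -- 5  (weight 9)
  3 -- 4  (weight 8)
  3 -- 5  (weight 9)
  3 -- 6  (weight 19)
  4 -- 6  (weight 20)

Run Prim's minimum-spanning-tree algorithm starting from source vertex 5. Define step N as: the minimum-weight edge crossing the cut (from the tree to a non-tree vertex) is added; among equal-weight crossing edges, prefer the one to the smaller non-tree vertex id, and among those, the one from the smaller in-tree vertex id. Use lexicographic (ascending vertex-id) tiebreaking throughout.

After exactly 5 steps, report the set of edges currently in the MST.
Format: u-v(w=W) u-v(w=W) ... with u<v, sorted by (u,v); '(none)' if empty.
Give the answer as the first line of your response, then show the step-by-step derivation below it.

0-3(w=8) 1-3(w=6) 1-5(w=5) 1-6(w=2) 3-4(w=8)

step 1: add edge 1-5 (w=5); MST = {1-5(w=5)}
step 2: add edge 1-6 (w=2); MST = {1-5(w=5) 1-6(w=2)}
step 3: add edge 1-3 (w=6); MST = {1-3(w=6) 1-5(w=5) 1-6(w=2)}
step 4: add edge 0-3 (w=8); MST = {0-3(w=8) 1-3(w=6) 1-5(w=5) 1-6(w=2)}
step 5: add edge 3-4 (w=8); MST = {0-3(w=8) 1-3(w=6) 1-5(w=5) 1-6(w=2) 3-4(w=8)}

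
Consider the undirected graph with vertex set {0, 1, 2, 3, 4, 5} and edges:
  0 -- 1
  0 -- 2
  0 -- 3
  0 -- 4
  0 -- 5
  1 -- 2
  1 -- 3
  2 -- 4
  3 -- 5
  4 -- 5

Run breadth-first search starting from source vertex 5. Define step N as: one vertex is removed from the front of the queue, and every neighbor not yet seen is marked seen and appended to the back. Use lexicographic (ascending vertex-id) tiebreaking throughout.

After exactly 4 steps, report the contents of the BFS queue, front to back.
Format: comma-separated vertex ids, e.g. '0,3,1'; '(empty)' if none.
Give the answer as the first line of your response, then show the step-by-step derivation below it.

1,2

step 1: dequeue 5; queue=[0,3,4]; order=5
step 2: dequeue 0; queue=[3,4,1,2]; order=5,0
step 3: dequeue 3; queue=[4,1,2]; order=5,0,3
step 4: dequeue 4; queue=[1,2]; order=5,0,3,4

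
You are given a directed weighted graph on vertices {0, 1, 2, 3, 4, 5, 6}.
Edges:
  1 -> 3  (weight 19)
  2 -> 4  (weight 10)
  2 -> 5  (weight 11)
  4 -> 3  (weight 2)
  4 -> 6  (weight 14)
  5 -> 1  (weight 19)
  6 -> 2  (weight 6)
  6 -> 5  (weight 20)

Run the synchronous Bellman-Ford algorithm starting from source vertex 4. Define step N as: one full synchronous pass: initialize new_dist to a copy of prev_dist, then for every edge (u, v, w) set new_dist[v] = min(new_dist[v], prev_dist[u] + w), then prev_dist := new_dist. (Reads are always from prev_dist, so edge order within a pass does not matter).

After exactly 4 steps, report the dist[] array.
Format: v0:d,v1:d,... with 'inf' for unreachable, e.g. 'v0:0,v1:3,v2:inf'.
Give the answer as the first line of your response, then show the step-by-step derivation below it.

v0:inf,v1:50,v2:20,v3:2,v4:0,v5:31,v6:14

step 1: dist = v0:inf,v1:inf,v2:inf,v3:2,v4:0,v5:inf,v6:14
step 2: dist = v0:inf,v1:inf,v2:20,v3:2,v4:0,v5:34,v6:14
step 3: dist = v0:inf,v1:53,v2:20,v3:2,v4:0,v5:31,v6:14
step 4: dist = v0:inf,v1:50,v2:20,v3:2,v4:0,v5:31,v6:14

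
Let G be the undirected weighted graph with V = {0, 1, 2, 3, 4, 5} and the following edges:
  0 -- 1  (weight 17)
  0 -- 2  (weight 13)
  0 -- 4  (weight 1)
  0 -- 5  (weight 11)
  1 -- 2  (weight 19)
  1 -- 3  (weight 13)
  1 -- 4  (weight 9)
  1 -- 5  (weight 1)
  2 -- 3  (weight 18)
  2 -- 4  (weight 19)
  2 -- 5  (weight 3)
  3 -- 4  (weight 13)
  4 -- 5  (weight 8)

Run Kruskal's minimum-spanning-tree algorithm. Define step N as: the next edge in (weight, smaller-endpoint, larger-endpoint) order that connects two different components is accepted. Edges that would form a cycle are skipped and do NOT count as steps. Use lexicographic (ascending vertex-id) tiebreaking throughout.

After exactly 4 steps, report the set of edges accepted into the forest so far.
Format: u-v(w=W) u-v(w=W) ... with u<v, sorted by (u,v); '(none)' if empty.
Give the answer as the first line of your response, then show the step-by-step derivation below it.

0-4(w=1) 1-5(w=1) 2-5(w=3) 4-5(w=8)

step 1: add edge 0-4 (w=1); MST = {0-4(w=1)}
step 2: add edge 1-5 (w=1); MST = {0-4(w=1) 1-5(w=1)}
step 3: add edge 2-5 (w=3); MST = {0-4(w=1) 1-5(w=1) 2-5(w=3)}
step 4: add edge 4-5 (w=8); MST = {0-4(w=1) 1-5(w=1) 2-5(w=3) 4-5(w=8)}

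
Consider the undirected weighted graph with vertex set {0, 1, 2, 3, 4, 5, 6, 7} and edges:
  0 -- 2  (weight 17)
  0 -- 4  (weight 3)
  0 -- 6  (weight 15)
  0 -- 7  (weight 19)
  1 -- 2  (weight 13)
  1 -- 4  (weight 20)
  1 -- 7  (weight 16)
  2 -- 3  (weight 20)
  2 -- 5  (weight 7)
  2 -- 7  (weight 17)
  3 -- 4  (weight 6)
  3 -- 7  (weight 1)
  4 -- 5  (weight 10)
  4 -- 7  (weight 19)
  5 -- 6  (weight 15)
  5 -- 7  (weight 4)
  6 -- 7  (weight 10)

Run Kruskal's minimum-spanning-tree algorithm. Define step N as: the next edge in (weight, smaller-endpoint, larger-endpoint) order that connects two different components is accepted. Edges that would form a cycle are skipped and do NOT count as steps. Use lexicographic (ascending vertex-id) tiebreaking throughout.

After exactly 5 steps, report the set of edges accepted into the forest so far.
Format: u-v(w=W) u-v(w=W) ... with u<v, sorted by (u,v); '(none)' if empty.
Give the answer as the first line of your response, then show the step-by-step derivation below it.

0-4(w=3) 2-5(w=7) 3-4(w=6) 3-7(w=1) 5-7(w=4)

step 1: add edge 3-7 (w=1); MST = {3-7(w=1)}
step 2: add edge 0-4 (w=3); MST = {0-4(w=3) 3-7(w=1)}
step 3: add edge 5-7 (w=4); MST = {0-4(w=3) 3-7(w=1) 5-7(w=4)}
step 4: add edge 3-4 (w=6); MST = {0-4(w=3) 3-4(w=6) 3-7(w=1) 5-7(w=4)}
step 5: add edge 2-5 (w=7); MST = {0-4(w=3) 2-5(w=7) 3-4(w=6) 3-7(w=1) 5-7(w=4)}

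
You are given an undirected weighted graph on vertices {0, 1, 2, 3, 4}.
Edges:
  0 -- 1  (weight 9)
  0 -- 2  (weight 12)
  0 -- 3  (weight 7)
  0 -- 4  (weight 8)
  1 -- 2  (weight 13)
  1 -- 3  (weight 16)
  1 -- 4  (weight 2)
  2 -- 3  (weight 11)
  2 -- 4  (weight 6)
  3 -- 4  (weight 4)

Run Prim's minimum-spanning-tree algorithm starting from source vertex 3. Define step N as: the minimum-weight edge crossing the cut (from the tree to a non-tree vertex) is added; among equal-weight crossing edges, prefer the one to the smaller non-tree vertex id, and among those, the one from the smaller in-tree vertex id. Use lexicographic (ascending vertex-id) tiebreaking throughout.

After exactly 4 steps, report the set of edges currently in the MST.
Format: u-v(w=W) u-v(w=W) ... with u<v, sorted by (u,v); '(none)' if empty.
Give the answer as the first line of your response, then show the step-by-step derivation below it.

0-3(w=7) 1-4(w=2) 2-4(w=6) 3-4(w=4)

step 1: add edge 3-4 (w=4); MST = {3-4(w=4)}
step 2: add edge 1-4 (w=2); MST = {1-4(w=2) 3-4(w=4)}
step 3: add edge 2-4 (w=6); MST = {1-4(w=2) 2-4(w=6) 3-4(w=4)}
step 4: add edge 0-3 (w=7); MST = {0-3(w=7) 1-4(w=2) 2-4(w=6) 3-4(w=4)}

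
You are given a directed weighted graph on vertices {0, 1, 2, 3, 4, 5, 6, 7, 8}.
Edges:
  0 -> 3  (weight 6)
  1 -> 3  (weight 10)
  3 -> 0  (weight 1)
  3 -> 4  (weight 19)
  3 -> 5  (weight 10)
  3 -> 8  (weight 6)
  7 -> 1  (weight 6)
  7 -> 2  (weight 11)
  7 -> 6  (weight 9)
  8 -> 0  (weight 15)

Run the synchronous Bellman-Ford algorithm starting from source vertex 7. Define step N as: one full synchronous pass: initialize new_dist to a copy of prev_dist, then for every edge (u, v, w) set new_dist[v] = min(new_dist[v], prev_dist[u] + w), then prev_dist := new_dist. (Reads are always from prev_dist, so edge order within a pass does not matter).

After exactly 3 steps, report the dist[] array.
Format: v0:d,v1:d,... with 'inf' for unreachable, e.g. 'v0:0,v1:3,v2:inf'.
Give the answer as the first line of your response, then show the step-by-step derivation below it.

v0:17,v1:6,v2:11,v3:16,v4:35,v5:26,v6:9,v7:0,v8:22

step 1: dist = v0:inf,v1:6,v2:11,v3:inf,v4:inf,v5:inf,v6:9,v7:0,v8:inf
step 2: dist = v0:inf,v1:6,v2:11,v3:16,v4:inf,v5:inf,v6:9,v7:0,v8:inf
step 3: dist = v0:17,v1:6,v2:11,v3:16,v4:35,v5:26,v6:9,v7:0,v8:22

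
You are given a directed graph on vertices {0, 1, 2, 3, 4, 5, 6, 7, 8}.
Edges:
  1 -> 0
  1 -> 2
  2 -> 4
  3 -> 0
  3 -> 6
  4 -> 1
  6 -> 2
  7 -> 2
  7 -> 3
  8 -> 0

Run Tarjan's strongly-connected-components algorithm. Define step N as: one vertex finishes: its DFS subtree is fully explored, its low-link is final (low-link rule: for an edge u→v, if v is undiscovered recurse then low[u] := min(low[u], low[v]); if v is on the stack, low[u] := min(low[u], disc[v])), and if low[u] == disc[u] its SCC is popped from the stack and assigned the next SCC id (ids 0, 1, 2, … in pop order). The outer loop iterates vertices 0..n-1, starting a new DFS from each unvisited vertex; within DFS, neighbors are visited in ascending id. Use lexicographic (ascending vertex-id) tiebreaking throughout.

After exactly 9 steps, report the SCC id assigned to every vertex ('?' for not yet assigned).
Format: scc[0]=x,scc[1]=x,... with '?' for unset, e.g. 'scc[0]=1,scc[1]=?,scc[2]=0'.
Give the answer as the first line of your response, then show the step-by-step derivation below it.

scc[0]=0,scc[1]=1,scc[2]=1,scc[3]=3,scc[4]=1,scc[5]=4,scc[6]=2,scc[7]=5,scc[8]=6

step 1: low=(low[0]=0,low[1]=?,low[2]=?,low[3]=?,low[4]=?,low[5]=?,low[6]=?,low[7]=?,low[8]=?); scc=(scc[0]=0,scc[1]=?,scc[2]=?,scc[3]=?,scc[4]=?,scc[5]=?,scc[6]=?,scc[7]=?,scc[8]=?)
step 2: low=(low[0]=0,low[1]=1,low[2]=2,low[3]=?,low[4]=1,low[5]=?,low[6]=?,low[7]=?,low[8]=?); scc=(scc[0]=0,scc[1]=?,scc[2]=?,scc[3]=?,scc[4]=?,scc[5]=?,scc[6]=?,scc[7]=?,scc[8]=?)
step 3: low=(low[0]=0,low[1]=1,low[2]=1,low[3]=?,low[4]=1,low[5]=?,low[6]=?,low[7]=?,low[8]=?); scc=(scc[0]=0,scc[1]=?,scc[2]=?,scc[3]=?,scc[4]=?,scc[5]=?,scc[6]=?,scc[7]=?,scc[8]=?)
step 4: low=(low[0]=0,low[1]=1,low[2]=1,low[3]=?,low[4]=1,low[5]=?,low[6]=?,low[7]=?,low[8]=?); scc=(scc[0]=0,scc[1]=1,scc[2]=1,scc[3]=?,scc[4]=1,scc[5]=?,scc[6]=?,scc[7]=?,scc[8]=?)
step 5: low=(low[0]=0,low[1]=1,low[2]=1,low[3]=4,low[4]=1,low[5]=?,low[6]=5,low[7]=?,low[8]=?); scc=(scc[0]=0,scc[1]=1,scc[2]=1,scc[3]=?,scc[4]=1,scc[5]=?,scc[6]=2,scc[7]=?,scc[8]=?)
step 6: low=(low[0]=0,low[1]=1,low[2]=1,low[3]=4,low[4]=1,low[5]=?,low[6]=5,low[7]=?,low[8]=?); scc=(scc[0]=0,scc[1]=1,scc[2]=1,scc[3]=3,scc[4]=1,scc[5]=?,scc[6]=2,scc[7]=?,scc[8]=?)
step 7: low=(low[0]=0,low[1]=1,low[2]=1,low[3]=4,low[4]=1,low[5]=6,low[6]=5,low[7]=?,low[8]=?); scc=(scc[0]=0,scc[1]=1,scc[2]=1,scc[3]=3,scc[4]=1,scc[5]=4,scc[6]=2,scc[7]=?,scc[8]=?)
step 8: low=(low[0]=0,low[1]=1,low[2]=1,low[3]=4,low[4]=1,low[5]=6,low[6]=5,low[7]=7,low[8]=?); scc=(scc[0]=0,scc[1]=1,scc[2]=1,scc[3]=3,scc[4]=1,scc[5]=4,scc[6]=2,scc[7]=5,scc[8]=?)
step 9: low=(low[0]=0,low[1]=1,low[2]=1,low[3]=4,low[4]=1,low[5]=6,low[6]=5,low[7]=7,low[8]=8); scc=(scc[0]=0,scc[1]=1,scc[2]=1,scc[3]=3,scc[4]=1,scc[5]=4,scc[6]=2,scc[7]=5,scc[8]=6)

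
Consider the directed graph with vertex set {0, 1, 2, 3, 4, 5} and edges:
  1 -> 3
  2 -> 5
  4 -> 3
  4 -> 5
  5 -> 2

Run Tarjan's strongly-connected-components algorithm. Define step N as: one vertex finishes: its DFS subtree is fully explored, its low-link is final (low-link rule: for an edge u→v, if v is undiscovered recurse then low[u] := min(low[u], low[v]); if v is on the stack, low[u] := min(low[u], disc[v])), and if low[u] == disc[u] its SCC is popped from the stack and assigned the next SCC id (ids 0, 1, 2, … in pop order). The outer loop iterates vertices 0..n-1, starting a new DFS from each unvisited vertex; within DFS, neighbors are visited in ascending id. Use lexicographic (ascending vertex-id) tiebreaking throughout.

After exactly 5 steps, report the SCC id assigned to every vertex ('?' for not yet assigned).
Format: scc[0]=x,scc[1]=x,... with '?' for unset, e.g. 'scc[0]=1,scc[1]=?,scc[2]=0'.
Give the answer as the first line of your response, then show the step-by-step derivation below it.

scc[0]=0,scc[1]=2,scc[2]=3,scc[3]=1,scc[4]=?,scc[5]=3

step 1: low=(low[0]=0,low[1]=?,low[2]=?,low[3]=?,low[4]=?,low[5]=?); scc=(scc[0]=0,scc[1]=?,scc[2]=?,scc[3]=?,scc[4]=?,scc[5]=?)
step 2: low=(low[0]=0,low[1]=1,low[2]=?,low[3]=2,low[4]=?,low[5]=?); scc=(scc[0]=0,scc[1]=?,scc[2]=?,scc[3]=1,scc[4]=?,scc[5]=?)
step 3: low=(low[0]=0,low[1]=1,low[2]=?,low[3]=2,low[4]=?,low[5]=?); scc=(scc[0]=0,scc[1]=2,scc[2]=?,scc[3]=1,scc[4]=?,scc[5]=?)
step 4: low=(low[0]=0,low[1]=1,low[2]=3,low[3]=2,low[4]=?,low[5]=3); scc=(scc[0]=0,scc[1]=2,scc[2]=?,scc[3]=1,scc[4]=?,scc[5]=?)
step 5: low=(low[0]=0,low[1]=1,low[2]=3,low[3]=2,low[4]=?,low[5]=3); scc=(scc[0]=0,scc[1]=2,scc[2]=3,scc[3]=1,scc[4]=?,scc[5]=3)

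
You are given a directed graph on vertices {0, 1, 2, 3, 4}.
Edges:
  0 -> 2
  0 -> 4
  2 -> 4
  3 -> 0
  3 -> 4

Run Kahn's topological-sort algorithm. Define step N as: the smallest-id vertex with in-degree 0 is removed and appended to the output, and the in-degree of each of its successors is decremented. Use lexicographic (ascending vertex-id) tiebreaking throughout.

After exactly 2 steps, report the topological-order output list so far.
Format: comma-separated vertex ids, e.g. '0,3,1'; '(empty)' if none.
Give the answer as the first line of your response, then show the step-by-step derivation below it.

1,3

step 1: output 1; order=[1]; indeg=(1,0,1,0,3)
step 2: output 3; order=[1,3]; indeg=(0,0,1,0,2)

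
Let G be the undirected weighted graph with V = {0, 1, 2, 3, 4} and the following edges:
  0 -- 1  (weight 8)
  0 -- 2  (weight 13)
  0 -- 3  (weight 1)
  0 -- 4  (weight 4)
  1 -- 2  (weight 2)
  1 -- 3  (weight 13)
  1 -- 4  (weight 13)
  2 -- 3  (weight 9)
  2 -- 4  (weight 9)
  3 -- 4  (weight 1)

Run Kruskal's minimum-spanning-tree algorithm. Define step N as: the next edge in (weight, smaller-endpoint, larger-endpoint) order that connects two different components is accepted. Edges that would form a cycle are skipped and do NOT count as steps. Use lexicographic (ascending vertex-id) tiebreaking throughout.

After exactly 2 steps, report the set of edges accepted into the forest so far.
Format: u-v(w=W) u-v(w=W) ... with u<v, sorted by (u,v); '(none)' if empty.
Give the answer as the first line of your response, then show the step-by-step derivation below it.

0-3(w=1) 3-4(w=1)

step 1: add edge 0-3 (w=1); MST = {0-3(w=1)}
step 2: add edge 3-4 (w=1); MST = {0-3(w=1) 3-4(w=1)}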